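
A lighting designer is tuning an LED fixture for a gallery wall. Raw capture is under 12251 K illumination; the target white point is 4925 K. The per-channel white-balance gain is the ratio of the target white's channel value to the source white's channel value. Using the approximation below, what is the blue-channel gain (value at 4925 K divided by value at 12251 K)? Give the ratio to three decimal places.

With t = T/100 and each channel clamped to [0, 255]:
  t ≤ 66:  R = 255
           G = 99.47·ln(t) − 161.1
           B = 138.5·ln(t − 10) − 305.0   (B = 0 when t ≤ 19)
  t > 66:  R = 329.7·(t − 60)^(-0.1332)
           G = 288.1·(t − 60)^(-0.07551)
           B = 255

0.797

At 12251 K (t = 122.51):
  B = 255 by definition for t > 66.
At 4925 K (t = 49.25):
  B = 138.5·ln(49.25 − 10) − 305.0 = 138.5·ln 39.25 − 305.0 = 138.5·3.6700 − 305.0 = 203.288.
Gain = 203.288 / 255.000 = 0.7972 → 0.797.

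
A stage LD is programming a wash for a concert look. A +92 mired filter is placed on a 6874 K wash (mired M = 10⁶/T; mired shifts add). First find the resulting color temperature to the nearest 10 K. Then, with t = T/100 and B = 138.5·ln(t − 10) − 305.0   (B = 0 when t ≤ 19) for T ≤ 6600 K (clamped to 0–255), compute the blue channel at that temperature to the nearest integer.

M_in = 10⁶/6874 = 145.48; M_out = 145.48 + (+92) = 237.48.
T_out = 10⁶/237.48 = 4211.0 K → 4210 K; t = 42.1.
B = 138.5·ln(42.1 − 10) − 305.0 = 138.5·ln 32.1 − 305.0 = 138.5·3.4689 − 305.0 = 175.437.
Rounded: 175.

175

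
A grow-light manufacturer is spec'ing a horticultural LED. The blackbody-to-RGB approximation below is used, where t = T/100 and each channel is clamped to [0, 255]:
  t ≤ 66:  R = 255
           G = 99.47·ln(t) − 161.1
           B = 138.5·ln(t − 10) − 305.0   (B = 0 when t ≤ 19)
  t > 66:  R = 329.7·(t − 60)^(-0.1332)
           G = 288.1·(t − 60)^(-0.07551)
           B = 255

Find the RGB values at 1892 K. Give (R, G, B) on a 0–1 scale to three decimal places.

(1.000, 0.515, 0.000)

t = 1892/100 = 18.92; the t ≤ 66 branch applies.
R = 255 by definition for t ≤ 66.
G = 99.47·ln 18.92 − 161.1 = 99.47·2.9402 − 161.1 = 131.364.
t = 18.92 ≤ 19, so B = 0.
Dividing each by 255: (1.0000, 0.5152, 0.0000) → (1.000, 0.515, 0.000).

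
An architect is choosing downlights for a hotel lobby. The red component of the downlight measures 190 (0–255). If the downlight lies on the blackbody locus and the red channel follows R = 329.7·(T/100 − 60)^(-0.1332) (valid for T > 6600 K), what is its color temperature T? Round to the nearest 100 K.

12300 K

(t − 60)^(-0.1332) = 190/329.7 = 0.57628.
t − 60 = 0.57628^(1/-0.1332) = 0.57628^(-7.508) = 62.667, so t = 122.667.
T = 100·t = 12267 K → 12300 K to the nearest 100 K.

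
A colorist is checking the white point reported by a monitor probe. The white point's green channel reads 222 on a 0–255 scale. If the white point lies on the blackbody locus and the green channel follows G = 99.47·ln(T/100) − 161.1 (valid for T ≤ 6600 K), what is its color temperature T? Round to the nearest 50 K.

ln t = (222 + 161.1) / 99.47 = 3.8514.
t = e^3.8514 = 47.059.
T = 100·t = 4706 K → 4700 K to the nearest 50 K.

4700 K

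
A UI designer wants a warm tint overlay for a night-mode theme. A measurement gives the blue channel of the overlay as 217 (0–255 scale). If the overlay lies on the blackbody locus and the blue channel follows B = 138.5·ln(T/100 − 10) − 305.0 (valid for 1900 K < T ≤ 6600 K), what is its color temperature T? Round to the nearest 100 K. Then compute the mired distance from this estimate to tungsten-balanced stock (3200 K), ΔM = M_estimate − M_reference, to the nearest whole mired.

ln(t − 10) = (217 + 305.0) / 138.5 = 3.7690.
t − 10 = e^3.7690 = 43.335, so t = 53.335.
T = 100·t = 5333 K → 5300 K to the nearest 100 K.
M_estimate = 10⁶/5300 = 188.68; M_reference = 10⁶/3200 = 312.50.
ΔM = 188.68 − 312.50 = -123.82 → -124 mireds.

-124 mireds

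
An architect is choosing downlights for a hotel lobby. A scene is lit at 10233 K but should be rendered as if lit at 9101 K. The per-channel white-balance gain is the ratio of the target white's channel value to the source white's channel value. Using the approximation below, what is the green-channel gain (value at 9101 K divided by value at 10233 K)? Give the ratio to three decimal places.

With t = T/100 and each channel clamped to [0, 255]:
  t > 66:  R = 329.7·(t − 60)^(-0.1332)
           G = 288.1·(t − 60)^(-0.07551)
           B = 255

At 10233 K (t = 102.33):
  G = 288.1·(102.33 − 60)^(-0.07551) = 288.1·42.33^(-0.07551) = 288.1·0.75365 = 217.128.
At 9101 K (t = 91.01):
  G = 288.1·(91.01 − 60)^(-0.07551) = 288.1·31.01^(-0.07551) = 288.1·0.77157 = 222.290.
Gain = 222.290 / 217.128 = 1.0238 → 1.024.

1.024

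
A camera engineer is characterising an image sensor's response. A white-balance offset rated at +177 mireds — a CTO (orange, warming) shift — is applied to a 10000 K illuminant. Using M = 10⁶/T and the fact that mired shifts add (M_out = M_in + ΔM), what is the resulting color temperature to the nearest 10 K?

M_in = 10⁶/10000 = 100.00 mireds.
M_out = 100.00 + (+177) = 277.00 mireds.
T_out = 10⁶/277.00 = 3610.1 K → 3610 K.

3610 K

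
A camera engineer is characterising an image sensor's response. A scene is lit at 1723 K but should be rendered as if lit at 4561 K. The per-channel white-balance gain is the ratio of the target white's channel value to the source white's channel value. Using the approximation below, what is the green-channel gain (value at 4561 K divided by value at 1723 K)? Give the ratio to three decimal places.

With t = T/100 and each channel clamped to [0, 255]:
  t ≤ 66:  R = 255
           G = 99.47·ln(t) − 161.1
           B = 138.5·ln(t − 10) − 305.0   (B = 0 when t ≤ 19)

1.793

At 1723 K (t = 17.23):
  G = 99.47·ln 17.23 − 161.1 = 99.47·2.8467 − 161.1 = 122.056.
At 4561 K (t = 45.61):
  G = 99.47·ln 45.61 − 161.1 = 99.47·3.8201 − 161.1 = 218.888.
Gain = 218.888 / 122.056 = 1.7933 → 1.793.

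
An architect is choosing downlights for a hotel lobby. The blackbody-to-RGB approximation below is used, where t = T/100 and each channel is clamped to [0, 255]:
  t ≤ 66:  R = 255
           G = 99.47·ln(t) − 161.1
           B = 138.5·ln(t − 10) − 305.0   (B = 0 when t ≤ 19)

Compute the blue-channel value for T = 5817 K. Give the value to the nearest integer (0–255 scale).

t = 5817/100 = 58.17; the t ≤ 66 branch applies.
B = 138.5·ln(58.17 − 10) − 305.0 = 138.5·ln 48.17 − 305.0 = 138.5·3.8747 − 305.0 = 231.651.
Rounded: 232.

232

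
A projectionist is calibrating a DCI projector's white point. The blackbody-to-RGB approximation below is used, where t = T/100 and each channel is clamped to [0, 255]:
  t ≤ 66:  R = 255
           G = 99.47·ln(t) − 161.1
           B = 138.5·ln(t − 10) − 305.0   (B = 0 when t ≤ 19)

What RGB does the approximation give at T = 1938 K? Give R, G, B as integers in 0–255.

t = 1938/100 = 19.38; the t ≤ 66 branch applies.
R = 255 by definition for t ≤ 66.
G = 99.47·ln 19.38 − 161.1 = 99.47·2.9642 − 161.1 = 133.753.
B = 138.5·ln(19.38 − 10) − 305.0 = 138.5·ln 9.38 − 305.0 = 138.5·2.2386 − 305.0 = 5.043.
Rounded: (255, 134, 5).

R=255, G=134, B=5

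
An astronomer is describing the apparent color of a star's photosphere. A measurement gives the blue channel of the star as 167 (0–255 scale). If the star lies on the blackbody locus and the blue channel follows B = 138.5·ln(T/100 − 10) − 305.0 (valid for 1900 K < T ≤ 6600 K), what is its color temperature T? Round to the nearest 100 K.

4000 K

ln(t − 10) = (167 + 305.0) / 138.5 = 3.4079.
t − 10 = e^3.4079 = 30.203, so t = 40.203.
T = 100·t = 4020 K → 4000 K to the nearest 100 K.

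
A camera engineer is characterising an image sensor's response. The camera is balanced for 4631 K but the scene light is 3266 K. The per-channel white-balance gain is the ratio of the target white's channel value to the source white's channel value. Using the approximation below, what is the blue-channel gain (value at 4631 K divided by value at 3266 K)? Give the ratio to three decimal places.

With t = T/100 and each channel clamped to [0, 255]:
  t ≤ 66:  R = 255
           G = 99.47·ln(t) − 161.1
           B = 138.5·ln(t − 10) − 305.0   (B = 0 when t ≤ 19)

At 3266 K (t = 32.66):
  B = 138.5·ln(32.66 − 10) − 305.0 = 138.5·ln 22.66 − 305.0 = 138.5·3.1206 − 305.0 = 127.203.
At 4631 K (t = 46.31):
  B = 138.5·ln(46.31 − 10) − 305.0 = 138.5·ln 36.31 − 305.0 = 138.5·3.5921 − 305.0 = 192.505.
Gain = 192.505 / 127.203 = 1.5134 → 1.513.

1.513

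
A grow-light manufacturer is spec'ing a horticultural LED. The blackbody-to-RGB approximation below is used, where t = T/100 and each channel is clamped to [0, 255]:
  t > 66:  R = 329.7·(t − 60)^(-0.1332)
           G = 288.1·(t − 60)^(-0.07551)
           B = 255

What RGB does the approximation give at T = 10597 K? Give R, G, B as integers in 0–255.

R=198, G=216, B=255

t = 10597/100 = 105.97; the t > 66 branch applies.
R = 329.7·(105.97 − 60)^(-0.1332) = 329.7·45.97^(-0.1332) = 329.7·0.60056 = 198.006.
G = 288.1·(105.97 − 60)^(-0.07551) = 288.1·45.97^(-0.07551) = 288.1·0.74897 = 215.779.
B = 255 by definition for t > 66.
Rounded: (198, 216, 255).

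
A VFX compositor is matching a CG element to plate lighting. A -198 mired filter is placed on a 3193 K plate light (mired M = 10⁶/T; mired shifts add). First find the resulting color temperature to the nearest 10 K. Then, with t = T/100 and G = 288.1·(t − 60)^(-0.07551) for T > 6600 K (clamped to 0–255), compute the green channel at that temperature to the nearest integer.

M_in = 10⁶/3193 = 313.19; M_out = 313.19 + (-198) = 115.19.
T_out = 10⁶/115.19 = 8681.7 K → 8680 K; t = 86.8.
G = 288.1·(86.8 − 60)^(-0.07551) = 288.1·26.8^(-0.07551) = 288.1·0.78012 = 224.753.
Rounded: 225.

225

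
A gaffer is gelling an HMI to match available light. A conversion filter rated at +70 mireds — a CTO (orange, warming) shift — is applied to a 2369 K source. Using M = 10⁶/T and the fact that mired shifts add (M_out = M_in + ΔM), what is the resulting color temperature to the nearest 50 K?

M_in = 10⁶/2369 = 422.12 mireds.
M_out = 422.12 + (+70) = 492.12 mireds.
T_out = 10⁶/492.12 = 2032.0 K → 2050 K.

2050 K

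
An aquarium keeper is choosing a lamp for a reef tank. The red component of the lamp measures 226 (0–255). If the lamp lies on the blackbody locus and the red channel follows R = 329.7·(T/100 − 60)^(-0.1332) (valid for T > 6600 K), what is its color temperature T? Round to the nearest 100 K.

(t − 60)^(-0.1332) = 226/329.7 = 0.68547.
t − 60 = 0.68547^(1/-0.1332) = 0.68547^(-7.508) = 17.034, so t = 77.034.
T = 100·t = 7703 K → 7700 K to the nearest 100 K.

7700 K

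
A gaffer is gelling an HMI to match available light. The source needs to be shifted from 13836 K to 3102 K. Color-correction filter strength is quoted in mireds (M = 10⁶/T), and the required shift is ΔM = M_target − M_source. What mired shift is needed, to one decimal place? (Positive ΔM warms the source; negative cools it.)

M_source = 10⁶/13836 = 72.275; M_target = 10⁶/3102 = 322.373.
ΔM = 322.373 − 72.275 = 250.097 → +250.1 mireds, a warming shift.

+250.1 mireds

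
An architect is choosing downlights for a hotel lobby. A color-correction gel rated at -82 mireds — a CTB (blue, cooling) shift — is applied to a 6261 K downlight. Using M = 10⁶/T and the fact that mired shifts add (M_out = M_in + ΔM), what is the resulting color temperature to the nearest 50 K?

12850 K

M_in = 10⁶/6261 = 159.72 mireds.
M_out = 159.72 + (-82) = 77.72 mireds.
T_out = 10⁶/77.72 = 12866.9 K → 12850 K.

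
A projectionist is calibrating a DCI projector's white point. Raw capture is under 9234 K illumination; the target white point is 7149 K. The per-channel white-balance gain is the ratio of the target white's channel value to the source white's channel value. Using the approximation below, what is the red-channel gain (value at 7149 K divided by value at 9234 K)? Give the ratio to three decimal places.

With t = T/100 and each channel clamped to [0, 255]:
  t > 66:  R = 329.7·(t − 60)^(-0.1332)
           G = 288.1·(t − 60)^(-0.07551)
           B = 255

1.148

At 9234 K (t = 92.34):
  R = 329.7·(92.34 − 60)^(-0.1332) = 329.7·32.34^(-0.1332) = 329.7·0.62937 = 207.502.
At 7149 K (t = 71.49):
  R = 329.7·(71.49 − 60)^(-0.1332) = 329.7·11.49^(-0.1332) = 329.7·0.72238 = 238.168.
Gain = 238.168 / 207.502 = 1.1478 → 1.148.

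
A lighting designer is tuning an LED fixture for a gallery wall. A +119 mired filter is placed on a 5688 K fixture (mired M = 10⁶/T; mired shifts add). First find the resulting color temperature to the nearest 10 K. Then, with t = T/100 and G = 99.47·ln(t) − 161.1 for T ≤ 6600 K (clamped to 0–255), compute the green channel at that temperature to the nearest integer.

M_in = 10⁶/5688 = 175.81; M_out = 175.81 + (+119) = 294.81.
T_out = 10⁶/294.81 = 3392.0 K → 3390 K; t = 33.9.
G = 99.47·ln 33.9 − 161.1 = 99.47·3.5234 − 161.1 = 189.374.
Rounded: 189.

189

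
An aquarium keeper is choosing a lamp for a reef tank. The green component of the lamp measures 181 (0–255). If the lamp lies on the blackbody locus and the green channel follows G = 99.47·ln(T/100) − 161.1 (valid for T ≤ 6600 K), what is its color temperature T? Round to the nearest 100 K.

ln t = (181 + 161.1) / 99.47 = 3.4392.
t = e^3.4392 = 31.163.
T = 100·t = 3116 K → 3100 K to the nearest 100 K.

3100 K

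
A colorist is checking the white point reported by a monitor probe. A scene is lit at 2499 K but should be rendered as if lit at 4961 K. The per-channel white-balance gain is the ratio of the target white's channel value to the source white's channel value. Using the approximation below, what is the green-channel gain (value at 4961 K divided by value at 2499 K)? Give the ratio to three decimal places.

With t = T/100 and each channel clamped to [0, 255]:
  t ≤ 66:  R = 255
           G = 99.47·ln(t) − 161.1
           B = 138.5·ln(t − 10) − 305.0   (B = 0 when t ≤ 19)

At 2499 K (t = 24.99):
  G = 99.47·ln 24.99 − 161.1 = 99.47·3.2185 − 161.1 = 159.042.
At 4961 K (t = 49.61):
  G = 99.47·ln 49.61 − 161.1 = 99.47·3.9042 − 161.1 = 227.250.
Gain = 227.250 / 159.042 = 1.4289 → 1.429.

1.429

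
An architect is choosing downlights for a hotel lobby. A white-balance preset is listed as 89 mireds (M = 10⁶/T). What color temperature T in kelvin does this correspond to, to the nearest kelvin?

11236 K

T = 10⁶ / 89 = 11235.96 K → 11236 K.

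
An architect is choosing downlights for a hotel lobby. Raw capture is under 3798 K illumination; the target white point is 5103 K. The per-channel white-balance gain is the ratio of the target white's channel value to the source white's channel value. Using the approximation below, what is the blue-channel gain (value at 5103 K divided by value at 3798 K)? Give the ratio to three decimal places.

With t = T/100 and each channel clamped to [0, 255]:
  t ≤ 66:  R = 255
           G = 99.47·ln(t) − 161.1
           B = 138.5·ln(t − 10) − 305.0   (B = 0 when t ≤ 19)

1.339

At 3798 K (t = 37.98):
  B = 138.5·ln(37.98 − 10) − 305.0 = 138.5·ln 27.98 − 305.0 = 138.5·3.3315 − 305.0 = 156.411.
At 5103 K (t = 51.03):
  B = 138.5·ln(51.03 − 10) − 305.0 = 138.5·ln 41.03 − 305.0 = 138.5·3.7143 − 305.0 = 209.431.
Gain = 209.431 / 156.411 = 1.3390 → 1.339.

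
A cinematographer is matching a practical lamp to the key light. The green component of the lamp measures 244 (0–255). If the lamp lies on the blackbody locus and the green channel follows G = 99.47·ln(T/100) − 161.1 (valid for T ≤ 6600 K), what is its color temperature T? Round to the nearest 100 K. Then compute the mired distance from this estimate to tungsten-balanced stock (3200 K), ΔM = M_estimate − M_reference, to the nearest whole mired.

-143 mireds

ln t = (244 + 161.1) / 99.47 = 4.0726.
t = e^4.0726 = 58.709.
T = 100·t = 5871 K → 5900 K to the nearest 100 K.
M_estimate = 10⁶/5900 = 169.49; M_reference = 10⁶/3200 = 312.50.
ΔM = 169.49 − 312.50 = -143.01 → -143 mireds.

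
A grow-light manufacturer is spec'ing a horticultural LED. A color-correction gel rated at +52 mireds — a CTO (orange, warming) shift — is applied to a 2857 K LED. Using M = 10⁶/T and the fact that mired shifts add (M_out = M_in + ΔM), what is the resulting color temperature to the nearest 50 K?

2500 K

M_in = 10⁶/2857 = 350.02 mireds.
M_out = 350.02 + (+52) = 402.02 mireds.
T_out = 10⁶/402.02 = 2487.5 K → 2500 K.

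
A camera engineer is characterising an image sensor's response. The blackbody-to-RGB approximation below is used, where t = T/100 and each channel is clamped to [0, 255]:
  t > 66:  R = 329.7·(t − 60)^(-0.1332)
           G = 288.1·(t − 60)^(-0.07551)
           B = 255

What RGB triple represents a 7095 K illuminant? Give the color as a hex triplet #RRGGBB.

t = 7095/100 = 70.95; the t > 66 branch applies.
R = 329.7·(70.95 − 60)^(-0.1332) = 329.7·10.95^(-0.1332) = 329.7·0.72703 = 239.701.
G = 288.1·(70.95 − 60)^(-0.07551) = 288.1·10.95^(-0.07551) = 288.1·0.83467 = 240.468.
B = 255 by definition for t > 66.
Rounded: (240, 240, 255).
In hex: #F0F0FF.

#F0F0FF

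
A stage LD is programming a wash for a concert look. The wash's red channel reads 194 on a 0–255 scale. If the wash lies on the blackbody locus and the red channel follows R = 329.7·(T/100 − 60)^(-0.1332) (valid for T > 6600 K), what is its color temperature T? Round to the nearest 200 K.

(t − 60)^(-0.1332) = 194/329.7 = 0.58841.
t − 60 = 0.58841^(1/-0.1332) = 0.58841^(-7.508) = 53.593, so t = 113.593.
T = 100·t = 11359 K → 11400 K to the nearest 200 K.

11400 K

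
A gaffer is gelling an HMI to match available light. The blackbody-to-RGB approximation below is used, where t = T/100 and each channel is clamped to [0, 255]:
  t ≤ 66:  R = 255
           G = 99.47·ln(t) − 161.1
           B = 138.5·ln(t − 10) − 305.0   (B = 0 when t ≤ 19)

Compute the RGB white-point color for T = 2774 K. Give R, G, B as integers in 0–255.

R=255, G=169, B=93

t = 2774/100 = 27.74; the t ≤ 66 branch applies.
R = 255 by definition for t ≤ 66.
G = 99.47·ln 27.74 − 161.1 = 99.47·3.3229 − 161.1 = 169.426.
B = 138.5·ln(27.74 − 10) − 305.0 = 138.5·ln 17.74 − 305.0 = 138.5·2.8758 − 305.0 = 93.301.
Rounded: (255, 169, 93).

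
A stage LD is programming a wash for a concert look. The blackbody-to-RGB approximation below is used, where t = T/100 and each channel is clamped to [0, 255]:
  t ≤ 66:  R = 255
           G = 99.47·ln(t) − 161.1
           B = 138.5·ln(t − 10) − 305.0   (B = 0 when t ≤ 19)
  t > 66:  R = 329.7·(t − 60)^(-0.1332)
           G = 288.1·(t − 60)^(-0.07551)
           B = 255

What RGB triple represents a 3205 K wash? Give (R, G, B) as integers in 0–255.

t = 3205/100 = 32.05; the t ≤ 66 branch applies.
R = 255 by definition for t ≤ 66.
G = 99.47·ln 32.05 − 161.1 = 99.47·3.4673 − 161.1 = 183.792.
B = 138.5·ln(32.05 − 10) − 305.0 = 138.5·ln 22.05 − 305.0 = 138.5·3.0933 − 305.0 = 123.424.
Rounded: (255, 184, 123).

(255, 184, 123)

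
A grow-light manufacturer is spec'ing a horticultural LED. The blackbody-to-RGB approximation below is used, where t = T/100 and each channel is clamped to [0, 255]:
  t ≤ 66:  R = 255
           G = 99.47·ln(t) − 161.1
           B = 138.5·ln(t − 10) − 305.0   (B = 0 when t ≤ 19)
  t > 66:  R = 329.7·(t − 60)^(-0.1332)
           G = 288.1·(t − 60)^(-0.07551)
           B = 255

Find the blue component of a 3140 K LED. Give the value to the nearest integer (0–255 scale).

119

t = 3140/100 = 31.4; the t ≤ 66 branch applies.
B = 138.5·ln(31.4 − 10) − 305.0 = 138.5·ln 21.4 − 305.0 = 138.5·3.0634 − 305.0 = 119.280.
Rounded: 119.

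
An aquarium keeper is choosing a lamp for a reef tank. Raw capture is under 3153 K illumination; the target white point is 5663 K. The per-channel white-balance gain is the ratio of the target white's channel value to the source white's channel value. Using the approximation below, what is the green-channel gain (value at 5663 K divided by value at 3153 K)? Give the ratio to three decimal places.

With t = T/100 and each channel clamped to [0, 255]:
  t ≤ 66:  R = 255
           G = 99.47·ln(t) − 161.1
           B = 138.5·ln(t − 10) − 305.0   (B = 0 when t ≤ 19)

1.320

At 3153 K (t = 31.53):
  G = 99.47·ln 31.53 − 161.1 = 99.47·3.4509 − 161.1 = 182.165.
At 5663 K (t = 56.63):
  G = 99.47·ln 56.63 − 161.1 = 99.47·4.0365 − 161.1 = 240.415.
Gain = 240.415 / 182.165 = 1.3198 → 1.320.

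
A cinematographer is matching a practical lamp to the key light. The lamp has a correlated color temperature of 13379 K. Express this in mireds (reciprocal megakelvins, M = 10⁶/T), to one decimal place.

M = 10⁶ / 13379 = 74.744 → 74.7 mireds.

74.7 mireds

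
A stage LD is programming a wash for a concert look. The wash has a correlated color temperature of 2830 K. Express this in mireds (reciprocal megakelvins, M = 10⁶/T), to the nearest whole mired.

353 mireds

M = 10⁶ / 2830 = 353.357 → 353 mireds.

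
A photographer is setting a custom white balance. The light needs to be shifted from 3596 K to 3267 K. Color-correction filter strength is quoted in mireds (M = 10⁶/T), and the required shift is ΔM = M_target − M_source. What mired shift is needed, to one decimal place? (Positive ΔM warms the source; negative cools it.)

M_source = 10⁶/3596 = 278.087; M_target = 10⁶/3267 = 306.091.
ΔM = 306.091 − 278.087 = 28.004 → +28.0 mireds, a warming shift.

+28.0 mireds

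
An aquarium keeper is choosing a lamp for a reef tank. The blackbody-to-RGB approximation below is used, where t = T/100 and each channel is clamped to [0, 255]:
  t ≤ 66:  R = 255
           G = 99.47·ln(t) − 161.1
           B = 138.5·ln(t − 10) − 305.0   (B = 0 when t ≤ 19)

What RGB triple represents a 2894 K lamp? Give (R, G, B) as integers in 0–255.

t = 2894/100 = 28.94; the t ≤ 66 branch applies.
R = 255 by definition for t ≤ 66.
G = 99.47·ln 28.94 − 161.1 = 99.47·3.3652 − 161.1 = 173.639.
B = 138.5·ln(28.94 − 10) − 305.0 = 138.5·ln 18.94 − 305.0 = 138.5·2.9413 − 305.0 = 102.367.
Rounded: (255, 174, 102).

(255, 174, 102)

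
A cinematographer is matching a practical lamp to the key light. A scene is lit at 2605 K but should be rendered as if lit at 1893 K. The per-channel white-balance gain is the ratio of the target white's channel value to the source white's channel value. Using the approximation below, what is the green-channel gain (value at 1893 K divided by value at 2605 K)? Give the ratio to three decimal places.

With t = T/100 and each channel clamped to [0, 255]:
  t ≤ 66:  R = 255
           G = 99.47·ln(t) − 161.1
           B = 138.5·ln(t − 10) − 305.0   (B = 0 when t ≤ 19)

0.805

At 2605 K (t = 26.05):
  G = 99.47·ln 26.05 − 161.1 = 99.47·3.2600 − 161.1 = 163.174.
At 1893 K (t = 18.93):
  G = 99.47·ln 18.93 − 161.1 = 99.47·2.9407 − 161.1 = 131.416.
Gain = 131.416 / 163.174 = 0.8054 → 0.805.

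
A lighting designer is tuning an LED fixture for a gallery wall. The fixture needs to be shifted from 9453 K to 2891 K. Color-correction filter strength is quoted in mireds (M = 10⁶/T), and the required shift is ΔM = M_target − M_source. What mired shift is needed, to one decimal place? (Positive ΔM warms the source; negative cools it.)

M_source = 10⁶/9453 = 105.787; M_target = 10⁶/2891 = 345.901.
ΔM = 345.901 − 105.787 = 240.115 → +240.1 mireds, a warming shift.

+240.1 mireds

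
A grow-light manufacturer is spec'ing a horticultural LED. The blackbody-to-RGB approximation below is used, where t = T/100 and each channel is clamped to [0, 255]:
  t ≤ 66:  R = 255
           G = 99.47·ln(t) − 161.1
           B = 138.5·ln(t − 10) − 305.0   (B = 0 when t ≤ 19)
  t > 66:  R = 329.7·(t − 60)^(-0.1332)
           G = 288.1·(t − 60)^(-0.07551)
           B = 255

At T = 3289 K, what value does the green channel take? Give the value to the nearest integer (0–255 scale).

t = 3289/100 = 32.89; the t ≤ 66 branch applies.
G = 99.47·ln 32.89 − 161.1 = 99.47·3.4932 − 161.1 = 186.365.
Rounded: 186.

186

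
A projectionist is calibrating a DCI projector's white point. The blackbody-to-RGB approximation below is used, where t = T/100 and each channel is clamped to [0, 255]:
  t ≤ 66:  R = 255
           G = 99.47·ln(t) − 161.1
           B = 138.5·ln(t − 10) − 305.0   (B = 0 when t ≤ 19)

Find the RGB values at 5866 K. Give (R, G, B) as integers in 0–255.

t = 5866/100 = 58.66; the t ≤ 66 branch applies.
R = 255 by definition for t ≤ 66.
G = 99.47·ln 58.66 − 161.1 = 99.47·4.0718 − 161.1 = 243.918.
B = 138.5·ln(58.66 − 10) − 305.0 = 138.5·ln 48.66 − 305.0 = 138.5·3.8849 − 305.0 = 233.053.
Rounded: (255, 244, 233).

(255, 244, 233)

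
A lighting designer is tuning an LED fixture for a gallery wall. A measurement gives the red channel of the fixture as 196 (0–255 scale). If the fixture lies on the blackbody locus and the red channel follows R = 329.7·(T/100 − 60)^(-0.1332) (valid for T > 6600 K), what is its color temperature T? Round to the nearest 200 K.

11000 K

(t − 60)^(-0.1332) = 196/329.7 = 0.59448.
t − 60 = 0.59448^(1/-0.1332) = 0.59448^(-7.508) = 49.621, so t = 109.621.
T = 100·t = 10962 K → 11000 K to the nearest 200 K.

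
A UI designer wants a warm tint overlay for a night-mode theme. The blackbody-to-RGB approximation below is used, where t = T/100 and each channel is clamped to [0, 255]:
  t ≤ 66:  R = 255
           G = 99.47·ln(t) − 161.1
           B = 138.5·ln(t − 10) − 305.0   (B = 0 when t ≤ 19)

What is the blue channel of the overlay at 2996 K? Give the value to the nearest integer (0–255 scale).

110

t = 2996/100 = 29.96; the t ≤ 66 branch applies.
B = 138.5·ln(29.96 − 10) − 305.0 = 138.5·ln 19.96 − 305.0 = 138.5·2.9937 − 305.0 = 109.632.
Rounded: 110.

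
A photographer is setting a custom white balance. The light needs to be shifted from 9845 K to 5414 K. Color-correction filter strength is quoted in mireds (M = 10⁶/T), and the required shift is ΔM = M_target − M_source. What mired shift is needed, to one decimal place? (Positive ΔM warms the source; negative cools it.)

M_source = 10⁶/9845 = 101.574; M_target = 10⁶/5414 = 184.706.
ΔM = 184.706 − 101.574 = 83.132 → +83.1 mireds, a warming shift.

+83.1 mireds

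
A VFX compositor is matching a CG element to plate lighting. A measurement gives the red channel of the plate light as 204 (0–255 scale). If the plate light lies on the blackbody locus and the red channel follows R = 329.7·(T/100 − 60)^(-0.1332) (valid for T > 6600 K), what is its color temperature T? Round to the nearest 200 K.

9600 K

(t − 60)^(-0.1332) = 204/329.7 = 0.61874.
t − 60 = 0.61874^(1/-0.1332) = 0.61874^(-7.508) = 36.748, so t = 96.748.
T = 100·t = 9675 K → 9600 K to the nearest 200 K.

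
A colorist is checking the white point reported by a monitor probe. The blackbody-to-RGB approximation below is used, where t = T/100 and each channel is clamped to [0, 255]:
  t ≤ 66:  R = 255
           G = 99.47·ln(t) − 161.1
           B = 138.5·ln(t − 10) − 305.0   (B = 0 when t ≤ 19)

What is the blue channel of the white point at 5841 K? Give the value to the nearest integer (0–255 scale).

t = 5841/100 = 58.41; the t ≤ 66 branch applies.
B = 138.5·ln(58.41 − 10) − 305.0 = 138.5·ln 48.41 − 305.0 = 138.5·3.8797 − 305.0 = 232.339.
Rounded: 232.

232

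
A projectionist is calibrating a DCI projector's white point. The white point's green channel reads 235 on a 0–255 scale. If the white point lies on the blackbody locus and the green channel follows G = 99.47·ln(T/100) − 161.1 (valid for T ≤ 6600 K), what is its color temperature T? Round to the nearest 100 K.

ln t = (235 + 161.1) / 99.47 = 3.9821.
t = e^3.9821 = 53.630.
T = 100·t = 5363 K → 5400 K to the nearest 100 K.

5400 K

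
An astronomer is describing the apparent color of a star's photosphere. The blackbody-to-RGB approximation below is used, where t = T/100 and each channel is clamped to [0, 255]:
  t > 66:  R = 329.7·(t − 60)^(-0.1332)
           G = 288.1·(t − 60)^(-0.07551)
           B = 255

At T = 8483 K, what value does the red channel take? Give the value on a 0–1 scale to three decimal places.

0.843

t = 8483/100 = 84.83; the t > 66 branch applies.
R = 329.7·(84.83 − 60)^(-0.1332) = 329.7·24.83^(-0.1332) = 329.7·0.65191 = 214.935.
On a 0–1 scale: 214.935/255 = 0.8429 → 0.843.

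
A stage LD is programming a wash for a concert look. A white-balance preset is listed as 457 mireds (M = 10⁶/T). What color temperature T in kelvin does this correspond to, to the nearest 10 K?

2190 K

T = 10⁶ / 457 = 2188.18 K → 2190 K.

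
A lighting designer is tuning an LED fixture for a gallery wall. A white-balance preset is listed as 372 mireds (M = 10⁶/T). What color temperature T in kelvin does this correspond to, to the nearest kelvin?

T = 10⁶ / 372 = 2688.17 K → 2688 K.

2688 K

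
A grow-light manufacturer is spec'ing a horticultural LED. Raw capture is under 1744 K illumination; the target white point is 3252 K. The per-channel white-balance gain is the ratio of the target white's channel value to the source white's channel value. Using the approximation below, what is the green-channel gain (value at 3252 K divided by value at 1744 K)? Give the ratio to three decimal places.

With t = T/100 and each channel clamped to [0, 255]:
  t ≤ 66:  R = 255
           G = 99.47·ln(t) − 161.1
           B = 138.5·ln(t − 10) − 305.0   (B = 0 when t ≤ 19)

At 1744 K (t = 17.44):
  G = 99.47·ln 17.44 − 161.1 = 99.47·2.8588 − 161.1 = 123.261.
At 3252 K (t = 32.52):
  G = 99.47·ln 32.52 − 161.1 = 99.47·3.4819 − 161.1 = 185.240.
Gain = 185.240 / 123.261 = 1.5028 → 1.503.

1.503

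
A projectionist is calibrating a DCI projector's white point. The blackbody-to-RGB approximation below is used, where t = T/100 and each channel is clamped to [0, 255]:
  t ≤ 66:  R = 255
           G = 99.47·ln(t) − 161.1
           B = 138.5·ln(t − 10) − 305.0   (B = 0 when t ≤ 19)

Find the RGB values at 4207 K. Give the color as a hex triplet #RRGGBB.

#FFD3AF

t = 4207/100 = 42.07; the t ≤ 66 branch applies.
R = 255 by definition for t ≤ 66.
G = 99.47·ln 42.07 − 161.1 = 99.47·3.7393 − 161.1 = 210.852.
B = 138.5·ln(42.07 − 10) − 305.0 = 138.5·ln 32.07 − 305.0 = 138.5·3.4679 − 305.0 = 175.307.
Rounded: (255, 211, 175).
In hex: #FFD3AF.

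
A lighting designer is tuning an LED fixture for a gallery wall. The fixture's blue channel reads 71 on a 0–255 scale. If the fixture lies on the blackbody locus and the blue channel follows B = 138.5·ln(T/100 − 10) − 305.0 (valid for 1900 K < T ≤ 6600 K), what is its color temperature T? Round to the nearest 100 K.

2500 K

ln(t − 10) = (71 + 305.0) / 138.5 = 2.7148.
t − 10 = e^2.7148 = 15.102, so t = 25.102.
T = 100·t = 2510 K → 2500 K to the nearest 100 K.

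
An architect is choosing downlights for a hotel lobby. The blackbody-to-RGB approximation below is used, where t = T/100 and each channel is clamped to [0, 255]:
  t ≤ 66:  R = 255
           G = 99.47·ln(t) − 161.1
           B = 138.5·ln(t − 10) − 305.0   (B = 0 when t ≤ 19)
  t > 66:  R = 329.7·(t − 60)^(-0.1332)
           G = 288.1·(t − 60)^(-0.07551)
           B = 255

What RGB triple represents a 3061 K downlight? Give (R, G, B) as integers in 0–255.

t = 3061/100 = 30.61; the t ≤ 66 branch applies.
R = 255 by definition for t ≤ 66.
G = 99.47·ln 30.61 − 161.1 = 99.47·3.4213 − 161.1 = 179.219.
B = 138.5·ln(30.61 − 10) − 305.0 = 138.5·ln 20.61 − 305.0 = 138.5·3.0258 − 305.0 = 114.070.
Rounded: (255, 179, 114).

(255, 179, 114)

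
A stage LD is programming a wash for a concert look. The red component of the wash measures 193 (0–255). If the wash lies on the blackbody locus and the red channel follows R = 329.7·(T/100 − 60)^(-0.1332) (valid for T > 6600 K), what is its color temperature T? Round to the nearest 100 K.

11600 K

(t − 60)^(-0.1332) = 193/329.7 = 0.58538.
t − 60 = 0.58538^(1/-0.1332) = 0.58538^(-7.508) = 55.713, so t = 115.713.
T = 100·t = 11571 K → 11600 K to the nearest 100 K.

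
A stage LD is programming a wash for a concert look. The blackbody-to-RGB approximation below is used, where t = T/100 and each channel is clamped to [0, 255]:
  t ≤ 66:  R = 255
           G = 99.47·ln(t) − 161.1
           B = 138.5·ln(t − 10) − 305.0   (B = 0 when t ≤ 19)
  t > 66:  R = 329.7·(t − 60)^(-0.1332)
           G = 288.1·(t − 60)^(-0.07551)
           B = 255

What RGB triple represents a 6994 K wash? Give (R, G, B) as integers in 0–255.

t = 6994/100 = 69.94; the t > 66 branch applies.
R = 329.7·(69.94 − 60)^(-0.1332) = 329.7·9.94^(-0.1332) = 329.7·0.73646 = 242.810.
G = 288.1·(69.94 − 60)^(-0.07551) = 288.1·9.94^(-0.07551) = 288.1·0.84079 = 242.231.
B = 255 by definition for t > 66.
Rounded: (243, 242, 255).

(243, 242, 255)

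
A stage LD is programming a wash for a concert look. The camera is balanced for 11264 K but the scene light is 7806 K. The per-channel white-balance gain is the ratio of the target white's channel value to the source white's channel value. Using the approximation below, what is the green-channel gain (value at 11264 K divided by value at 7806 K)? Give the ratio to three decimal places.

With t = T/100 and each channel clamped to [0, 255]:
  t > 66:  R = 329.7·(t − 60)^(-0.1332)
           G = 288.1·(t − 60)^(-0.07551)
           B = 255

0.922

At 7806 K (t = 78.06):
  G = 288.1·(78.06 − 60)^(-0.07551) = 288.1·18.06^(-0.07551) = 288.1·0.80372 = 231.552.
At 11264 K (t = 112.64):
  G = 288.1·(112.64 − 60)^(-0.07551) = 288.1·52.64^(-0.07551) = 288.1·0.74135 = 213.583.
Gain = 213.583 / 231.552 = 0.9224 → 0.922.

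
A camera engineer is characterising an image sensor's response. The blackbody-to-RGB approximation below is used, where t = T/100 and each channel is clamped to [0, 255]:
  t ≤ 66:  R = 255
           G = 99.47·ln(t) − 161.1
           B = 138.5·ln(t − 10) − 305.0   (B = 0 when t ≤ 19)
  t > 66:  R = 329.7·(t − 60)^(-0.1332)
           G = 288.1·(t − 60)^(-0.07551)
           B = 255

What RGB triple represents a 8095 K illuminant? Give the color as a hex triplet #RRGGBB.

t = 8095/100 = 80.95; the t > 66 branch applies.
R = 329.7·(80.95 − 60)^(-0.1332) = 329.7·20.95^(-0.1332) = 329.7·0.66683 = 219.855.
G = 288.1·(80.95 − 60)^(-0.07551) = 288.1·20.95^(-0.07551) = 288.1·0.79476 = 228.971.
B = 255 by definition for t > 66.
Rounded: (220, 229, 255).
In hex: #DCE5FF.

#DCE5FF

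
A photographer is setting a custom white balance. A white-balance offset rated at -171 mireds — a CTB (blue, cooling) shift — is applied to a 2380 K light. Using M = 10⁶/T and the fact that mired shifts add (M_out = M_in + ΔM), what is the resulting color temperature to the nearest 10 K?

4010 K

M_in = 10⁶/2380 = 420.17 mireds.
M_out = 420.17 + (-171) = 249.17 mireds.
T_out = 10⁶/249.17 = 4013.4 K → 4010 K.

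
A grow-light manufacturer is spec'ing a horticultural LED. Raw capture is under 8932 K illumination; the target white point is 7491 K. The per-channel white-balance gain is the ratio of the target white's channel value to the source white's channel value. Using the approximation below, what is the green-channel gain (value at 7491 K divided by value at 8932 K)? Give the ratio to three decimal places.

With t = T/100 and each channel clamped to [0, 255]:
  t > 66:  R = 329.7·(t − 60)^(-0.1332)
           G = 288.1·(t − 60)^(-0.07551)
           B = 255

1.052

At 8932 K (t = 89.32):
  G = 288.1·(89.32 − 60)^(-0.07551) = 288.1·29.32^(-0.07551) = 288.1·0.77484 = 223.233.
At 7491 K (t = 74.91):
  G = 288.1·(74.91 − 60)^(-0.07551) = 288.1·14.91^(-0.07551) = 288.1·0.81544 = 234.928.
Gain = 234.928 / 223.233 = 1.0524 → 1.052.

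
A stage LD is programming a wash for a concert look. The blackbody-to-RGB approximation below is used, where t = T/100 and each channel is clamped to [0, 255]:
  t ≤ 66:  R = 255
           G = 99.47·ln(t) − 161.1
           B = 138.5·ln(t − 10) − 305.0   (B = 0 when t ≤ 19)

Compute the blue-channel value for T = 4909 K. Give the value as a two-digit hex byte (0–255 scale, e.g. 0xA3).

0xCB

t = 4909/100 = 49.09; the t ≤ 66 branch applies.
B = 138.5·ln(49.09 − 10) − 305.0 = 138.5·ln 39.09 − 305.0 = 138.5·3.6659 − 305.0 = 202.723.
Rounded: 203; in hex, 0xCB.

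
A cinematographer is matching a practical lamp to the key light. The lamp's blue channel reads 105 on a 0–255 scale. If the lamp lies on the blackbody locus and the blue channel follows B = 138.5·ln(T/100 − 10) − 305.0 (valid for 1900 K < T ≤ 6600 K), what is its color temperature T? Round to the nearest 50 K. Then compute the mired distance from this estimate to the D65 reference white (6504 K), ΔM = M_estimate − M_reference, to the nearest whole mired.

+185 mireds

ln(t − 10) = (105 + 305.0) / 138.5 = 2.9603.
t − 10 = e^2.9603 = 19.304, so t = 29.304.
T = 100·t = 2930 K → 2950 K to the nearest 50 K.
M_estimate = 10⁶/2950 = 338.98; M_reference = 10⁶/6504 = 153.75.
ΔM = 338.98 − 153.75 = 185.23 → +185 mireds.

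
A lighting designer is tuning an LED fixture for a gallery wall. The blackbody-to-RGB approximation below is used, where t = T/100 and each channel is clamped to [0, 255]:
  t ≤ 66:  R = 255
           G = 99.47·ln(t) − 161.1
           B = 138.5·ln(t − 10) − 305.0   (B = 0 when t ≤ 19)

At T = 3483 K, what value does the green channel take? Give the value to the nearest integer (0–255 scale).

192

t = 3483/100 = 34.83; the t ≤ 66 branch applies.
G = 99.47·ln 34.83 − 161.1 = 99.47·3.5505 − 161.1 = 192.066.
Rounded: 192.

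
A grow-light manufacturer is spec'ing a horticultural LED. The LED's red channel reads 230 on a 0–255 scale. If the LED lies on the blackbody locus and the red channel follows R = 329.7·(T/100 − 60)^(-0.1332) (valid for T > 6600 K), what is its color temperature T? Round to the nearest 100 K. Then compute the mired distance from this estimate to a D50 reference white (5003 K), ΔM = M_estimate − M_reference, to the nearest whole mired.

-67 mireds

(t − 60)^(-0.1332) = 230/329.7 = 0.69760.
t − 60 = 0.69760^(1/-0.1332) = 0.69760^(-7.508) = 14.932, so t = 74.932.
T = 100·t = 7493 K → 7500 K to the nearest 100 K.
M_estimate = 10⁶/7500 = 133.33; M_reference = 10⁶/5003 = 199.88.
ΔM = 133.33 − 199.88 = -66.55 → -67 mireds.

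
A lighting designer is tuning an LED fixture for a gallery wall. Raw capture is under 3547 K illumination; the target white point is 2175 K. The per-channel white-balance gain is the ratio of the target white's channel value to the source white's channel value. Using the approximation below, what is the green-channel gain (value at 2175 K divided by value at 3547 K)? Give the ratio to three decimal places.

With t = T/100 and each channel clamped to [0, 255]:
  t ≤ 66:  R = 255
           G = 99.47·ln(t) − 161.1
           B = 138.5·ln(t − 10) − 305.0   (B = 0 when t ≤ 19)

At 3547 K (t = 35.47):
  G = 99.47·ln 35.47 − 161.1 = 99.47·3.5687 − 161.1 = 193.877.
At 2175 K (t = 21.75):
  G = 99.47·ln 21.75 − 161.1 = 99.47·3.0796 − 161.1 = 145.229.
Gain = 145.229 / 193.877 = 0.7491 → 0.749.

0.749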